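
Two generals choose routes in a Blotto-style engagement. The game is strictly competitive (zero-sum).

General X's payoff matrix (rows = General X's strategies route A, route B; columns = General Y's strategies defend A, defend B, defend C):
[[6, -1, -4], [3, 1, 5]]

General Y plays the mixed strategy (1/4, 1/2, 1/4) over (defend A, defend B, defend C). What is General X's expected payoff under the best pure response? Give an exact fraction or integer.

5/2

route A: (6)·(1/4) + (-1)·(1/2) + (-4)·(1/4) = 0.
route B: (3)·(1/4) + (1)·(1/2) + (5)·(1/4) = 5/2.
The best pure response is route B with expected payoff 5/2.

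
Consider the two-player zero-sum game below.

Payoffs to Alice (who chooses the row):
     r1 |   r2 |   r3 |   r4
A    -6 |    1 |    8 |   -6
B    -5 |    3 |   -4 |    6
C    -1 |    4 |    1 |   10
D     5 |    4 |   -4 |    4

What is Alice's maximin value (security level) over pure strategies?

-1

The worst-case payoff for each row is A: -6, B: -5, C: -1, D: -4.
The best of these is -1.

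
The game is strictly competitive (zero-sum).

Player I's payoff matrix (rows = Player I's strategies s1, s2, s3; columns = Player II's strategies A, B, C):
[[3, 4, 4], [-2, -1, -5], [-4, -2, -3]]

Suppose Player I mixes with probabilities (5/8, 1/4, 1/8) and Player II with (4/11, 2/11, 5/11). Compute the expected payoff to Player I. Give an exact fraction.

Against (4/11, 2/11, 5/11), each row's expected payoff is s1: 40/11; s2: -35/11; s3: -35/11.
Taking the (5/8, 1/4, 1/8)-weighted average: (5/8)·(40/11) + (1/4)·(-35/11) + (1/8)·(-35/11) = 95/88.

95/88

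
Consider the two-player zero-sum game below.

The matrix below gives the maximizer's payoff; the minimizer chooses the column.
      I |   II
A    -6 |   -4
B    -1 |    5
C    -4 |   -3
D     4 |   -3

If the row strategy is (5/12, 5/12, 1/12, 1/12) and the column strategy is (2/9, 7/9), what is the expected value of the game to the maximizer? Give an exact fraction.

Against (2/9, 7/9), each row's expected payoff is A: -40/9; B: 11/3; C: -29/9; D: -13/9.
Taking the (5/12, 5/12, 1/12, 1/12)-weighted average: (5/12)·(-40/9) + (5/12)·(11/3) + (1/12)·(-29/9) + (1/12)·(-13/9) = -77/108.

-77/108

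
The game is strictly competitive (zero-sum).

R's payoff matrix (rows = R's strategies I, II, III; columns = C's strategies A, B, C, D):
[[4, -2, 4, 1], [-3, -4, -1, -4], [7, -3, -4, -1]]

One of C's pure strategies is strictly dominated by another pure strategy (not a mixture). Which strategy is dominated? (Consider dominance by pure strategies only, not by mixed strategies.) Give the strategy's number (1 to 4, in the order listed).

1

C prefers columns that give R less. Compare A with B: -2 < 4, -4 < -3, -3 < 7.
So B strictly dominates A for C; A is strictly dominated.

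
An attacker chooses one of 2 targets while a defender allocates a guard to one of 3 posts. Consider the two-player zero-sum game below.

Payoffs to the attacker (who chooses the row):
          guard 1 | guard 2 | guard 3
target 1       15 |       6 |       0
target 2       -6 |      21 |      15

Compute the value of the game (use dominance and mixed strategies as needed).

25/4

Column guard 2 is strictly dominated by guard 3 for the defender (it gives the attacker more in every row).
The remaining 2×2 game on (target 1, target 2) × (guard 1, guard 3) has no saddle point. Let the attacker play target 1 with probability p; indifference gives 15p − 6(1−p) = 15(1−p), so p = 7/12.
Similarly the defender's optimal q on guard 1 is 5/12, and the value is 15·(5/12) + (0)·(7/12) = 25/4.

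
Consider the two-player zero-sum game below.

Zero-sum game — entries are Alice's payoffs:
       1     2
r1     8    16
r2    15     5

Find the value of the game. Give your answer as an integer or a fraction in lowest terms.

100/9

Row minima are 8 and 5, so Alice's maximin is 8; column maxima are 15 and 16, so Bob's minimax is 15. These differ, so the equilibrium is in mixed strategies.
Let Alice play r1 with probability p. Bob is indifferent when 8p + 15(1−p) = 16p + 5(1−p), giving p = 5/9.
Let Bob play 1 with probability q. Alice is indifferent when 8q + 16(1−q) = 15q + 5(1−q), giving q = 11/18.
The value is 8·(11/18) + (16)·(7/18) = 100/9.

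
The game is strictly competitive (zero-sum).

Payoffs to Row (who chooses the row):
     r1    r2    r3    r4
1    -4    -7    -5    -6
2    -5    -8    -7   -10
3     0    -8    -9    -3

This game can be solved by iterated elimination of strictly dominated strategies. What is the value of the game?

Row 2 is strictly dominated by row 1 (-4>-5, -7>-8, -5>-7, -6>-10); eliminate 2.
Column r4 is strictly dominated by r2 for Column (-7<-6, -8<-3); eliminate r4.
Column r1 is strictly dominated by r2 for Column (-7<-4, -8<0); eliminate r1.
Row 3 is strictly dominated by row 1 (-7>-8, -5>-9); eliminate 3.
Column r3 is strictly dominated by r2 for Column (-7<-5); eliminate r3.
Only (1, r2) remains, with payoff -7.

-7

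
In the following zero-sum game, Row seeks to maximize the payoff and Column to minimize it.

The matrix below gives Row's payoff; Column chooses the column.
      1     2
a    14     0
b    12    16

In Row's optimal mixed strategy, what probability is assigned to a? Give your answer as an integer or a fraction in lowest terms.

Row minima are 0 and 12, so Row's maximin is 12; column maxima are 14 and 16, so Column's minimax is 14. These differ, so the equilibrium is in mixed strategies.
Let Row play a with probability p. Column is indifferent when 14p + 12(1−p) = 16(1−p), giving p = 2/9.

2/9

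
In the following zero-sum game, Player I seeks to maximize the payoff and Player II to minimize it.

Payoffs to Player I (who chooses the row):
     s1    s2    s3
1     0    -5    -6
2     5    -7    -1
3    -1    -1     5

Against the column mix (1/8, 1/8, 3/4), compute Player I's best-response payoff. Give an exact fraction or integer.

1: (0)·(1/8) + (-5)·(1/8) + (-6)·(3/4) = -41/8.
2: (5)·(1/8) + (-7)·(1/8) + (-1)·(3/4) = -1.
3: (-1)·(1/8) + (-1)·(1/8) + (5)·(3/4) = 7/2.
The best pure response is 3 with expected payoff 7/2.

7/2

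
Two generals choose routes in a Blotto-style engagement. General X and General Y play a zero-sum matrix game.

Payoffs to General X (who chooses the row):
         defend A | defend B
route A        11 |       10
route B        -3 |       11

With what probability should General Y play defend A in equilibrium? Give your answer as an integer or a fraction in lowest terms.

Row minima are 10 and -3, so General X's maximin is 10; column maxima are 11 and 11, so General Y's minimax is 11. These differ, so the equilibrium is in mixed strategies.
Let General Y play defend A with probability q. General X is indifferent when 11q + 10(1−q) = −3q + 11(1−q), giving q = 1/15.

1/15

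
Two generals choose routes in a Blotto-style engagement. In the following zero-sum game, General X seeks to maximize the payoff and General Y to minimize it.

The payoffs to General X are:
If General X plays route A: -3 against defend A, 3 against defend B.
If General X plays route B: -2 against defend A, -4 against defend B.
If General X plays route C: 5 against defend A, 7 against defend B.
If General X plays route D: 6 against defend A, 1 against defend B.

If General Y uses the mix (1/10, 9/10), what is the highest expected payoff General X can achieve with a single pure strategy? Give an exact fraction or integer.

34/5

route A: (-3)·(1/10) + (3)·(9/10) = 12/5.
route B: (-2)·(1/10) + (-4)·(9/10) = -19/5.
route C: (5)·(1/10) + (7)·(9/10) = 34/5.
route D: (6)·(1/10) + (1)·(9/10) = 3/2.
The best pure response is route C with expected payoff 34/5.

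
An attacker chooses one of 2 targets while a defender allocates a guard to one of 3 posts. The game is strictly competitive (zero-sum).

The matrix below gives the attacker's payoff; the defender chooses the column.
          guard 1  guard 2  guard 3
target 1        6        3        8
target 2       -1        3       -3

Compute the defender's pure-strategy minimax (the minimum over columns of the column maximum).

3

The worst case (largest entry) in each column is guard 1: 6, guard 2: 3, guard 3: 8.
The best (smallest) of these is 3.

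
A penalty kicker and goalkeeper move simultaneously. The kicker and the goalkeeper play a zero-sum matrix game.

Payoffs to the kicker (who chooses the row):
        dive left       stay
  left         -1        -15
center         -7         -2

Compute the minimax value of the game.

Row minima are -15 and -7, so the kicker's maximin is -7; column maxima are -1 and -2, so the goalkeeper's minimax is -2. These differ, so the equilibrium is in mixed strategies.
Let the kicker play left with probability p. The goalkeeper is indifferent when −p − 7(1−p) = −15p − 2(1−p), giving p = 5/19.
Let the goalkeeper play dive left with probability q. The kicker is indifferent when −q − 15(1−q) = −7q − 2(1−q), giving q = 13/19.
The value is -1·(13/19) + (-15)·(6/19) = -103/19.

-103/19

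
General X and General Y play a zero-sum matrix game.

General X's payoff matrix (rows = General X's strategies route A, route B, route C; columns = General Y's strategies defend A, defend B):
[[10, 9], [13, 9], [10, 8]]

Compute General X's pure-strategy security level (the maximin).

The worst-case payoff for each row is route A: 9, route B: 9, route C: 8.
The best of these is 9.

9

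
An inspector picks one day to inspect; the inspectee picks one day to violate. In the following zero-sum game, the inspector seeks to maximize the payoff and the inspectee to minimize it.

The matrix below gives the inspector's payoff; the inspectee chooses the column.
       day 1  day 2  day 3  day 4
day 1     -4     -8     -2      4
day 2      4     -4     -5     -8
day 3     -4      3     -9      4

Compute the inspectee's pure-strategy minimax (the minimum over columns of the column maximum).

The worst case (largest entry) in each column is day 1: 4, day 2: 3, day 3: -2, day 4: 4.
The best (smallest) of these is -2.

-2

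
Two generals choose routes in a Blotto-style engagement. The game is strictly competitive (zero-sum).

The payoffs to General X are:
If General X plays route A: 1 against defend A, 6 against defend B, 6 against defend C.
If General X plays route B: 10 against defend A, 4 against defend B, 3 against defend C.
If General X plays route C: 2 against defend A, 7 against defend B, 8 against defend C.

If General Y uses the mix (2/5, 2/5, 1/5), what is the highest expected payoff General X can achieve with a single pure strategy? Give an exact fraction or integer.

31/5

route A: (1)·(2/5) + (6)·(2/5) + (6)·(1/5) = 4.
route B: (10)·(2/5) + (4)·(2/5) + (3)·(1/5) = 31/5.
route C: (2)·(2/5) + (7)·(2/5) + (8)·(1/5) = 26/5.
The best pure response is route B with expected payoff 31/5.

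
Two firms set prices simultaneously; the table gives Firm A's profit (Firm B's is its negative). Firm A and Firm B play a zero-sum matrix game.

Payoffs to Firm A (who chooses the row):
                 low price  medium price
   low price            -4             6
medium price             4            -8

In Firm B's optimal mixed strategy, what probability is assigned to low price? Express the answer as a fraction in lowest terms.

Row minima are -4 and -8, so Firm A's maximin is -4; column maxima are 4 and 6, so Firm B's minimax is 4. These differ, so the equilibrium is in mixed strategies.
Let Firm B play low price with probability q. Firm A is indifferent when −4q + 6(1−q) = 4q − 8(1−q), giving q = 7/11.

7/11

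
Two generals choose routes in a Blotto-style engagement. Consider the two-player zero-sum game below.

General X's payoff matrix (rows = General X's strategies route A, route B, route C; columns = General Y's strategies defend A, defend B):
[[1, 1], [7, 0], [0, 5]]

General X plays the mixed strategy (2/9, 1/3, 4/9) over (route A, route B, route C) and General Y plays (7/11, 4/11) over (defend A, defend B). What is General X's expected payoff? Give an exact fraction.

83/33

Against (7/11, 4/11), each row's expected payoff is route A: 1; route B: 49/11; route C: 20/11.
Taking the (2/9, 1/3, 4/9)-weighted average: (2/9)·(1) + (1/3)·(49/11) + (4/9)·(20/11) = 83/33.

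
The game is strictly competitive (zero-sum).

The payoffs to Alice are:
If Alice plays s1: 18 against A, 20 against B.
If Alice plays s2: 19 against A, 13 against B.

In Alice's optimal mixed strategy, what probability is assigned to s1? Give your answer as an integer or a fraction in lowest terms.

3/4

Row minima are 18 and 13, so Alice's maximin is 18; column maxima are 19 and 20, so Bob's minimax is 19. These differ, so the equilibrium is in mixed strategies.
Let Alice play s1 with probability p. Bob is indifferent when 18p + 19(1−p) = 20p + 13(1−p), giving p = 3/4.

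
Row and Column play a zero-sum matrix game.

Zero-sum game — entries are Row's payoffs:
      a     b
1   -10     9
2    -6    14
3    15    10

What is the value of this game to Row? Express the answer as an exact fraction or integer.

54/5

Row 1 is strictly dominated by row 2, so Row never plays it.
The remaining 2×2 game on (2, 3) × (a, b) has no saddle point. Let Row play 2 with probability p; indifference gives −6p + 15(1−p) = 14p + 10(1−p), so p = 1/5.
Similarly Column's optimal q on a is 4/25, and the value is -6·(4/25) + (14)·(21/25) = 54/5.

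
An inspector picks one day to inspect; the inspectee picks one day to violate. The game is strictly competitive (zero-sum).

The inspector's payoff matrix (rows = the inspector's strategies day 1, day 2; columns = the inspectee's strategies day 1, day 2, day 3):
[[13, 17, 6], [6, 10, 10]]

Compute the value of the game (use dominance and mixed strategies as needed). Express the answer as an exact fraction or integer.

94/11

Column day 2 is strictly dominated by day 1 for the inspectee (it gives the inspector more in every row).
The remaining 2×2 game on (day 1, day 2) × (day 1, day 3) has no saddle point. Let the inspector play day 1 with probability p; indifference gives 13p + 6(1−p) = 6p + 10(1−p), so p = 4/11.
Similarly the inspectee's optimal q on day 1 is 4/11, and the value is 13·(4/11) + (6)·(7/11) = 94/11.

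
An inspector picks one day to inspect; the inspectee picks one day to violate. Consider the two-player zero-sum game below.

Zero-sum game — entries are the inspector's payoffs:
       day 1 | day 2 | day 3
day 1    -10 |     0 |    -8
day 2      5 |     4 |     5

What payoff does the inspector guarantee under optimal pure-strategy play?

Row minima: -10, 4 → the inspector's maximin is 4.
Column maxima: 5, 4, 5 → the inspectee's minimax is 4.
They coincide at (day 2, day 2), so the value is 4.

4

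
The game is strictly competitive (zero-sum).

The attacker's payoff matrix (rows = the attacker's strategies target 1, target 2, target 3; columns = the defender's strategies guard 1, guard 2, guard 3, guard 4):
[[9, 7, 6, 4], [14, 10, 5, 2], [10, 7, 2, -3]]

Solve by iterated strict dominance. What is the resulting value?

4

Column guard 1 is strictly dominated by guard 2 for the defender (7<9, 10<14, 7<10); eliminate guard 1.
Row target 3 is strictly dominated by row target 2 (10>7, 5>2, 2>-3); eliminate target 3.
Column guard 3 is strictly dominated by guard 4 for the defender (4<6, 2<5); eliminate guard 3.
Column guard 2 is strictly dominated by guard 4 for the defender (4<7, 2<10); eliminate guard 2.
Row target 2 is strictly dominated by row target 1 (4>2); eliminate target 2.
Only (target 1, guard 4) remains, with payoff 4.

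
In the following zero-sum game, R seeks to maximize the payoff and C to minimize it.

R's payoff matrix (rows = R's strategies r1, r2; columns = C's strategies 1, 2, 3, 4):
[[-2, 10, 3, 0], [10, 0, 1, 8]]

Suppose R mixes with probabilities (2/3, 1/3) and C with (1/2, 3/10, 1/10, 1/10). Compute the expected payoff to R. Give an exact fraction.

7/2

Against (1/2, 3/10, 1/10, 1/10), each row's expected payoff is r1: 23/10; r2: 59/10.
Taking the (2/3, 1/3)-weighted average: (2/3)·(23/10) + (1/3)·(59/10) = 7/2.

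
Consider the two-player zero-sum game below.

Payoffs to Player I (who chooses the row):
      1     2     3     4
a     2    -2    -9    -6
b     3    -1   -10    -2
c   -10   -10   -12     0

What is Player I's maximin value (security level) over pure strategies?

The worst-case payoff for each row is a: -9, b: -10, c: -12.
The best of these is -9.

-9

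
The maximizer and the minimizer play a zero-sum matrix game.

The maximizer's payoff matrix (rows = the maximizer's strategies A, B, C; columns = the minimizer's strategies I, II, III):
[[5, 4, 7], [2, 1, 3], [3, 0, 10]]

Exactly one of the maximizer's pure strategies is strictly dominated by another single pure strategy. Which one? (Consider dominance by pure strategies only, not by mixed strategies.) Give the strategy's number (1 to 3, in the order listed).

Compare B with A: 5 > 2, 4 > 1, 7 > 3.
So A strictly dominates B for the maximizer; B is strictly dominated.

2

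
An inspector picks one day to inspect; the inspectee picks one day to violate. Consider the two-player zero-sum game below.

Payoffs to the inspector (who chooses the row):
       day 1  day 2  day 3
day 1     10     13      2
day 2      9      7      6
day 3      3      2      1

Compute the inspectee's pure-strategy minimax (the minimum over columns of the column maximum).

6

The worst case (largest entry) in each column is day 1: 10, day 2: 13, day 3: 6.
The best (smallest) of these is 6.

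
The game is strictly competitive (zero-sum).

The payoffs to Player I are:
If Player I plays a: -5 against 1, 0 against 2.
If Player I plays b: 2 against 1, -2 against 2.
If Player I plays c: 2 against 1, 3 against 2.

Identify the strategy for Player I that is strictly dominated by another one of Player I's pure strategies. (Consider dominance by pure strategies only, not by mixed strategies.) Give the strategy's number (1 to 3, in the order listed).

1

Compare a with c: 2 > -5, 3 > 0.
So c strictly dominates a for Player I; a is strictly dominated.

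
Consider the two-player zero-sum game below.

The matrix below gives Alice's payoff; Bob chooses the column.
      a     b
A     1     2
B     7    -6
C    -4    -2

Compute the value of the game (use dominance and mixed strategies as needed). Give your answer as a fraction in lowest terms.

10/7

Row C is strictly dominated by row A, so Alice never plays it.
The remaining 2×2 game on (A, B) × (a, b) has no saddle point. Let Alice play A with probability p; indifference gives p + 7(1−p) = 2p − 6(1−p), so p = 13/14.
Similarly Bob's optimal q on a is 4/7, and the value is 1·(4/7) + (2)·(3/7) = 10/7.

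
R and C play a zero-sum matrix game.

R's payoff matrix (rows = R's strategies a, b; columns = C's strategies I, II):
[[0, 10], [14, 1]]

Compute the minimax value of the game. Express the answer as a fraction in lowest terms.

140/23

Row minima are 0 and 1, so R's maximin is 1; column maxima are 14 and 10, so C's minimax is 10. These differ, so the equilibrium is in mixed strategies.
Let R play a with probability p. C is indifferent when 14(1−p) = 10p + (1−p), giving p = 13/23.
Let C play I with probability q. R is indifferent when 10(1−q) = 14q + (1−q), giving q = 9/23.
The value is 0·(9/23) + (10)·(14/23) = 140/23.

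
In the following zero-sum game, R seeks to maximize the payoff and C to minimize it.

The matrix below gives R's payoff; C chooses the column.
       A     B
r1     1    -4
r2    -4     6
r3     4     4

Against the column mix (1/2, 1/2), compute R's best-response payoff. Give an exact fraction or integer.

r1: (1)·(1/2) + (-4)·(1/2) = -3/2.
r2: (-4)·(1/2) + (6)·(1/2) = 1.
r3: (4)·(1/2) + (4)·(1/2) = 4.
The best pure response is r3 with expected payoff 4.

4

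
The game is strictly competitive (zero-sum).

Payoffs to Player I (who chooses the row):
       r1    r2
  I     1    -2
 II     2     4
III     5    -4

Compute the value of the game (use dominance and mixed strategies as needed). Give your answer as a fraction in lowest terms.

28/11

Row I is strictly dominated by row II, so Player I never plays it.
The remaining 2×2 game on (II, III) × (r1, r2) has no saddle point. Let Player I play II with probability p; indifference gives 2p + 5(1−p) = 4p − 4(1−p), so p = 9/11.
Similarly Player II's optimal q on r1 is 8/11, and the value is 2·(8/11) + (4)·(3/11) = 28/11.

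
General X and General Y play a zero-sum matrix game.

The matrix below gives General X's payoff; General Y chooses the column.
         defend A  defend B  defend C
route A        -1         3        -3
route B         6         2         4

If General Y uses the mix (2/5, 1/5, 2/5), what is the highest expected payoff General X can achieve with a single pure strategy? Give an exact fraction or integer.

22/5

route A: (-1)·(2/5) + (3)·(1/5) + (-3)·(2/5) = -1.
route B: (6)·(2/5) + (2)·(1/5) + (4)·(2/5) = 22/5.
The best pure response is route B with expected payoff 22/5.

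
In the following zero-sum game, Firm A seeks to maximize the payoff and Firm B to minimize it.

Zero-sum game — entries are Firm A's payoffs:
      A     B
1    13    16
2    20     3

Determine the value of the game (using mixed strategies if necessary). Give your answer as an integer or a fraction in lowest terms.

Row minima are 13 and 3, so Firm A's maximin is 13; column maxima are 20 and 16, so Firm B's minimax is 16. These differ, so the equilibrium is in mixed strategies.
Let Firm A play 1 with probability p. Firm B is indifferent when 13p + 20(1−p) = 16p + 3(1−p), giving p = 17/20.
Let Firm B play A with probability q. Firm A is indifferent when 13q + 16(1−q) = 20q + 3(1−q), giving q = 13/20.
The value is 13·(13/20) + (16)·(7/20) = 281/20.

281/20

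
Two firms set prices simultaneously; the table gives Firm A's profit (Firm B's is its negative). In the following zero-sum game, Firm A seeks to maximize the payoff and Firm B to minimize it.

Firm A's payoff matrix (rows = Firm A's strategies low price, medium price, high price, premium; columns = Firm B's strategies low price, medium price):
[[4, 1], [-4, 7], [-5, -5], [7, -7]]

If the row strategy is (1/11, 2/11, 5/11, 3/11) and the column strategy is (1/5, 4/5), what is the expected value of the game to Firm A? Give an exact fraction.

Against (1/5, 4/5), each row's expected payoff is low price: 8/5; medium price: 24/5; high price: -5; premium: -21/5.
Taking the (1/11, 2/11, 5/11, 3/11)-weighted average: (1/11)·(8/5) + (2/11)·(24/5) + (5/11)·(-5) + (3/11)·(-21/5) = -12/5.

-12/5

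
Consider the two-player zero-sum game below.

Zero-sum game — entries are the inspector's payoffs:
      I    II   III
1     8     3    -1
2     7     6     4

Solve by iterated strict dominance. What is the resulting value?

Column I is strictly dominated by II for the inspectee (3<8, 6<7); eliminate I.
Column II is strictly dominated by III for the inspectee (-1<3, 4<6); eliminate II.
Row 1 is strictly dominated by row 2 (4>-1); eliminate 1.
Only (2, III) remains, with payoff 4.

4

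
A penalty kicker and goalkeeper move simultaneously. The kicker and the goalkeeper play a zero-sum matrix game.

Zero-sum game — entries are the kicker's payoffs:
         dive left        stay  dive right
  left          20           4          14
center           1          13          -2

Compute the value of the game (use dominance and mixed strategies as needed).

Column dive left is strictly dominated by dive right for the goalkeeper (it gives the kicker more in every row).
The remaining 2×2 game on (left, center) × (stay, dive right) has no saddle point. Let the kicker play left with probability p; indifference gives 4p + 13(1−p) = 14p − 2(1−p), so p = 3/5.
Similarly the goalkeeper's optimal q on stay is 16/25, and the value is 4·(16/25) + (14)·(9/25) = 38/5.

38/5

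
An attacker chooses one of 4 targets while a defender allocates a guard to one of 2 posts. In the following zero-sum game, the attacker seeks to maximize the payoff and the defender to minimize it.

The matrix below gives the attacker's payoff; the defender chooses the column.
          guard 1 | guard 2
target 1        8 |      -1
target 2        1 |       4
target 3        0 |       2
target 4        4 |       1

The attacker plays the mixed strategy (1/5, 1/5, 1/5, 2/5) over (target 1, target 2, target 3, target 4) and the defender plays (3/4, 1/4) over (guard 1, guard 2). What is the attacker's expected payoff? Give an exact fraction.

29/10

Against (3/4, 1/4), each row's expected payoff is target 1: 23/4; target 2: 7/4; target 3: 1/2; target 4: 13/4.
Taking the (1/5, 1/5, 1/5, 2/5)-weighted average: (1/5)·(23/4) + (1/5)·(7/4) + (1/5)·(1/2) + (2/5)·(13/4) = 29/10.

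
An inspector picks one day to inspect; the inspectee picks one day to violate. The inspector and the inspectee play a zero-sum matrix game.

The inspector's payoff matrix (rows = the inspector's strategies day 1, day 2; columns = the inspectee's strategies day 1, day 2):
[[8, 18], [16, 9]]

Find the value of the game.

216/17

Row minima are 8 and 9, so the inspector's maximin is 9; column maxima are 16 and 18, so the inspectee's minimax is 16. These differ, so the equilibrium is in mixed strategies.
Let the inspector play day 1 with probability p. The inspectee is indifferent when 8p + 16(1−p) = 18p + 9(1−p), giving p = 7/17.
Let the inspectee play day 1 with probability q. The inspector is indifferent when 8q + 18(1−q) = 16q + 9(1−q), giving q = 9/17.
The value is 8·(9/17) + (18)·(8/17) = 216/17.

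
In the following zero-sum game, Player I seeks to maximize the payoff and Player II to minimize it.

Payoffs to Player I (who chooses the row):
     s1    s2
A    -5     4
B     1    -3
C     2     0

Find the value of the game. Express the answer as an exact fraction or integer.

Row B is strictly dominated by row C, so Player I never plays it.
The remaining 2×2 game on (A, C) × (s1, s2) has no saddle point. Let Player I play A with probability p; indifference gives −5p + 2(1−p) = 4p, so p = 2/11.
Similarly Player II's optimal q on s1 is 4/11, and the value is -5·(4/11) + (4)·(7/11) = 8/11.

8/11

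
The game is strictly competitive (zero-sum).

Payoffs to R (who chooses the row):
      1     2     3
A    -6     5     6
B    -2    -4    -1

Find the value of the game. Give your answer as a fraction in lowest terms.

-34/13

Column 3 is strictly dominated by 2 for C (it gives R more in every row).
The remaining 2×2 game on (A, B) × (1, 2) has no saddle point. Let R play A with probability p; indifference gives −6p − 2(1−p) = 5p − 4(1−p), so p = 2/13.
Similarly C's optimal q on 1 is 9/13, and the value is -6·(9/13) + (5)·(4/13) = -34/13.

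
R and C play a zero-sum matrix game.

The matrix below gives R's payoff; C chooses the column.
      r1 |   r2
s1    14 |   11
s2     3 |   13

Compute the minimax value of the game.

Row minima are 11 and 3, so R's maximin is 11; column maxima are 14 and 13, so C's minimax is 13. These differ, so the equilibrium is in mixed strategies.
Let R play s1 with probability p. C is indifferent when 14p + 3(1−p) = 11p + 13(1−p), giving p = 10/13.
Let C play r1 with probability q. R is indifferent when 14q + 11(1−q) = 3q + 13(1−q), giving q = 2/13.
The value is 14·(2/13) + (11)·(11/13) = 149/13.

149/13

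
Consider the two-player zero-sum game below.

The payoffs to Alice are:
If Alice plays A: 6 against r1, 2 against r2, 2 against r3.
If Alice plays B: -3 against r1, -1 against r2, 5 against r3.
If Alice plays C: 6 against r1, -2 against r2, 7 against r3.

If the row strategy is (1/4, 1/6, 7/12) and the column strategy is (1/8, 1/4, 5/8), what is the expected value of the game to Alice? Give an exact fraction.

359/96

Against (1/8, 1/4, 5/8), each row's expected payoff is A: 5/2; B: 5/2; C: 37/8.
Taking the (1/4, 1/6, 7/12)-weighted average: (1/4)·(5/2) + (1/6)·(5/2) + (7/12)·(37/8) = 359/96.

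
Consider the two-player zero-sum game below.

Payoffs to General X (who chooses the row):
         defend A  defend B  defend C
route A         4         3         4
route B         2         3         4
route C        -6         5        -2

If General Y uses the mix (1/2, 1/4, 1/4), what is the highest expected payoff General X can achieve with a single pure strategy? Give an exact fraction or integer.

route A: (4)·(1/2) + (3)·(1/4) + (4)·(1/4) = 15/4.
route B: (2)·(1/2) + (3)·(1/4) + (4)·(1/4) = 11/4.
route C: (-6)·(1/2) + (5)·(1/4) + (-2)·(1/4) = -9/4.
The best pure response is route A with expected payoff 15/4.

15/4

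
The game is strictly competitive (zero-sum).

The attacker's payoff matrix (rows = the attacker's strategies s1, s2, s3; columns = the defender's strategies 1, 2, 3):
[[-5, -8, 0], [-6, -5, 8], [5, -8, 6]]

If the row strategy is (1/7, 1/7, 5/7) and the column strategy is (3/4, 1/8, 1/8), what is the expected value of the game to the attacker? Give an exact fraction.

69/56

Against (3/4, 1/8, 1/8), each row's expected payoff is s1: -19/4; s2: -33/8; s3: 7/2.
Taking the (1/7, 1/7, 5/7)-weighted average: (1/7)·(-19/4) + (1/7)·(-33/8) + (5/7)·(7/2) = 69/56.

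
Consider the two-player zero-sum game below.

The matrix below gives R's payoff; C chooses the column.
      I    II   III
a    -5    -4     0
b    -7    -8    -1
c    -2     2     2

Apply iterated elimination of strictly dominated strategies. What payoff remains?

Column III is strictly dominated by I for C (-5<0, -7<-1, -2<2); eliminate III.
Row b is strictly dominated by row a (-5>-7, -4>-8); eliminate b.
Row a is strictly dominated by row c (-2>-5, 2>-4); eliminate a.
Column II is strictly dominated by I for C (-2<2); eliminate II.
Only (c, I) remains, with payoff -2.

-2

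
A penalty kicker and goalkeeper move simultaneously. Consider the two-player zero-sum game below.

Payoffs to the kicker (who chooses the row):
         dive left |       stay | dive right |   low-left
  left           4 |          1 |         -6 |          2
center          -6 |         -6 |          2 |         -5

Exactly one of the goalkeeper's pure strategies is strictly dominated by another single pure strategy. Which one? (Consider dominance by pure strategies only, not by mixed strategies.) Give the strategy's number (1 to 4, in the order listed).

The goalkeeper prefers columns that give the kicker less. Compare low-left with stay: 1 < 2, -6 < -5.
So stay strictly dominates low-left for the goalkeeper; low-left is strictly dominated.

4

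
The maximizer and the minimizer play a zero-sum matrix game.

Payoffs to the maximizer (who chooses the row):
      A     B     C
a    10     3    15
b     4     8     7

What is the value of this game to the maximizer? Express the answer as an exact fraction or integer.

68/11

Column C is strictly dominated by A for the minimizer (it gives the maximizer more in every row).
The remaining 2×2 game on (a, b) × (A, B) has no saddle point. Let the maximizer play a with probability p; indifference gives 10p + 4(1−p) = 3p + 8(1−p), so p = 4/11.
Similarly the minimizer's optimal q on A is 5/11, and the value is 10·(5/11) + (3)·(6/11) = 68/11.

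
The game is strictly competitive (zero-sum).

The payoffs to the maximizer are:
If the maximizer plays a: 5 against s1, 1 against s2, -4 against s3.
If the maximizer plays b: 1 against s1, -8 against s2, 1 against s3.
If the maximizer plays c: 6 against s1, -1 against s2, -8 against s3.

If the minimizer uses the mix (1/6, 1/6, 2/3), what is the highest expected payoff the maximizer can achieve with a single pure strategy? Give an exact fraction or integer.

a: (5)·(1/6) + (1)·(1/6) + (-4)·(2/3) = -5/3.
b: (1)·(1/6) + (-8)·(1/6) + (1)·(2/3) = -1/2.
c: (6)·(1/6) + (-1)·(1/6) + (-8)·(2/3) = -9/2.
The best pure response is b with expected payoff -1/2.

-1/2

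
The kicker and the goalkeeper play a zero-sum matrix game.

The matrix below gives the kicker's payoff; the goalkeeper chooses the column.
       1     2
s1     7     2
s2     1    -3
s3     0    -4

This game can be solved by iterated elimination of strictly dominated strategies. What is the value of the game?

2

Row s3 is strictly dominated by row s1 (7>0, 2>-4); eliminate s3.
Row s2 is strictly dominated by row s1 (7>1, 2>-3); eliminate s2.
Column 1 is strictly dominated by 2 for the goalkeeper (2<7); eliminate 1.
Only (s1, 2) remains, with payoff 2.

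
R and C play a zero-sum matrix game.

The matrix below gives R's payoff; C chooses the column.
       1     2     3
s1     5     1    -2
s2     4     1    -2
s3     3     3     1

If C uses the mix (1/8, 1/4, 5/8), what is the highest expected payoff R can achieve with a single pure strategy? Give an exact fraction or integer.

7/4

s1: (5)·(1/8) + (1)·(1/4) + (-2)·(5/8) = -3/8.
s2: (4)·(1/8) + (1)·(1/4) + (-2)·(5/8) = -1/2.
s3: (3)·(1/8) + (3)·(1/4) + (1)·(5/8) = 7/4.
The best pure response is s3 with expected payoff 7/4.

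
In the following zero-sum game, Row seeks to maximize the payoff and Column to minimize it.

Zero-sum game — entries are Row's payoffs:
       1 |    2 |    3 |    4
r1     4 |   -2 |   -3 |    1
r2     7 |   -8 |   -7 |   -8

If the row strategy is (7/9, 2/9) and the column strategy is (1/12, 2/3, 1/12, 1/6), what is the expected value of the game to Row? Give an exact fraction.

-251/108

Against (1/12, 2/3, 1/12, 1/6), each row's expected payoff is r1: -13/12; r2: -20/3.
Taking the (7/9, 2/9)-weighted average: (7/9)·(-13/12) + (2/9)·(-20/3) = -251/108.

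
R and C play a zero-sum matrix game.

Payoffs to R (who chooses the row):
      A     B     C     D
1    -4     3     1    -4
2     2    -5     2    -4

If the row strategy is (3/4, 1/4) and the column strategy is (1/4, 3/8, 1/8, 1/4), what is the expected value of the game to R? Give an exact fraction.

-35/32

Against (1/4, 3/8, 1/8, 1/4), each row's expected payoff is 1: -3/4; 2: -17/8.
Taking the (3/4, 1/4)-weighted average: (3/4)·(-3/4) + (1/4)·(-17/8) = -35/32.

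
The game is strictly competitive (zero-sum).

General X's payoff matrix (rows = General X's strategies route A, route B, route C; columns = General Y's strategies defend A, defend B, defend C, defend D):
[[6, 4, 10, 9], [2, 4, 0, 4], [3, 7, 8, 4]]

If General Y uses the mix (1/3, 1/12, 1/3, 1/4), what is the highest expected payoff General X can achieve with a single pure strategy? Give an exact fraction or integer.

95/12

route A: (6)·(1/3) + (4)·(1/12) + (10)·(1/3) + (9)·(1/4) = 95/12.
route B: (2)·(1/3) + (4)·(1/12) + (0)·(1/3) + (4)·(1/4) = 2.
route C: (3)·(1/3) + (7)·(1/12) + (8)·(1/3) + (4)·(1/4) = 21/4.
The best pure response is route A with expected payoff 95/12.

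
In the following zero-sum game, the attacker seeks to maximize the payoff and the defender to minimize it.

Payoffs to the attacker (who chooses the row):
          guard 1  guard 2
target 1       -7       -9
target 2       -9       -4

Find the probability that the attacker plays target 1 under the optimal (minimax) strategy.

Row minima are -9 and -9, so the attacker's maximin is -9; column maxima are -7 and -4, so the defender's minimax is -7. These differ, so the equilibrium is in mixed strategies.
Let the attacker play target 1 with probability p. The defender is indifferent when −7p − 9(1−p) = −9p − 4(1−p), giving p = 5/7.

5/7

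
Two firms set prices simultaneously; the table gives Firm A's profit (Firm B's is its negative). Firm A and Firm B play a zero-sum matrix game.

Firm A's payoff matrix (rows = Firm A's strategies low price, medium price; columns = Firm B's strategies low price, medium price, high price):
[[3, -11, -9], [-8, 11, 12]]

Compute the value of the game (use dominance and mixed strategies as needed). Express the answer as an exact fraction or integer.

Column high price is strictly dominated by medium price for Firm B (it gives Firm A more in every row).
The remaining 2×2 game on (low price, medium price) × (low price, medium price) has no saddle point. Let Firm A play low price with probability p; indifference gives 3p − 8(1−p) = −11p + 11(1−p), so p = 19/33.
Similarly Firm B's optimal q on low price is 2/3, and the value is 3·(2/3) + (-11)·(1/3) = -5/3.

-5/3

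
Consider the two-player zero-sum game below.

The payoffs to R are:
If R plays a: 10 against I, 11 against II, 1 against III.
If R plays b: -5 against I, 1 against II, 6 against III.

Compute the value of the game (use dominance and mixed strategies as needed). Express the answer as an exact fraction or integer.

13/4

Column II is strictly dominated by I for C (it gives R more in every row).
The remaining 2×2 game on (a, b) × (I, III) has no saddle point. Let R play a with probability p; indifference gives 10p − 5(1−p) = p + 6(1−p), so p = 11/20.
Similarly C's optimal q on I is 1/4, and the value is 10·(1/4) + (1)·(3/4) = 13/4.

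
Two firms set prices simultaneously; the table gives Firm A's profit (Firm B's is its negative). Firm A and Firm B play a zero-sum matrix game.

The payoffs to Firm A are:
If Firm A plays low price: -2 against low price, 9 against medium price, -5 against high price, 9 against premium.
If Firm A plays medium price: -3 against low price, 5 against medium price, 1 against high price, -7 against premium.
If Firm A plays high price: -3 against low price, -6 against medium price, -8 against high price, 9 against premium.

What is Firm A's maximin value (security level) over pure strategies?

-5

The worst-case payoff for each row is low price: -5, medium price: -7, high price: -8.
The best of these is -5.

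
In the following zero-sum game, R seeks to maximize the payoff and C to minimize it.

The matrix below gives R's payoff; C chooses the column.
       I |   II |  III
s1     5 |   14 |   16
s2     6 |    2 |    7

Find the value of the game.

74/13

Column III is strictly dominated by II for C (it gives R more in every row).
The remaining 2×2 game on (s1, s2) × (I, II) has no saddle point. Let R play s1 with probability p; indifference gives 5p + 6(1−p) = 14p + 2(1−p), so p = 4/13.
Similarly C's optimal q on I is 12/13, and the value is 5·(12/13) + (14)·(1/13) = 74/13.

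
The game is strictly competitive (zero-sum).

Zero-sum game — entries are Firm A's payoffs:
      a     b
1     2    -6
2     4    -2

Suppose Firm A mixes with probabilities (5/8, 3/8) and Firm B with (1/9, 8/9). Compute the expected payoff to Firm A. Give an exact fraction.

Against (1/9, 8/9), each row's expected payoff is 1: -46/9; 2: -4/3.
Taking the (5/8, 3/8)-weighted average: (5/8)·(-46/9) + (3/8)·(-4/3) = -133/36.

-133/36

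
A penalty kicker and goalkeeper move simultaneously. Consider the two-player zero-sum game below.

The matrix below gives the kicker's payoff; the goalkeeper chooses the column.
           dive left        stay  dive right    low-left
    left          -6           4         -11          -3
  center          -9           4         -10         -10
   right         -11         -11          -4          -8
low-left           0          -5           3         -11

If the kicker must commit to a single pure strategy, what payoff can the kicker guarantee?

-10

The worst-case payoff for each row is left: -11, center: -10, right: -11, low-left: -11.
The best of these is -10.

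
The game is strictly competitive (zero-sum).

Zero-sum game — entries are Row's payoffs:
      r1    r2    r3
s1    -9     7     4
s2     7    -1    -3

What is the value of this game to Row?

Column r2 is strictly dominated by r3 for Column (it gives Row more in every row).
The remaining 2×2 game on (s1, s2) × (r1, r3) has no saddle point. Let Row play s1 with probability p; indifference gives −9p + 7(1−p) = 4p − 3(1−p), so p = 10/23.
Similarly Column's optimal q on r1 is 7/23, and the value is -9·(7/23) + (4)·(16/23) = 1/23.

1/23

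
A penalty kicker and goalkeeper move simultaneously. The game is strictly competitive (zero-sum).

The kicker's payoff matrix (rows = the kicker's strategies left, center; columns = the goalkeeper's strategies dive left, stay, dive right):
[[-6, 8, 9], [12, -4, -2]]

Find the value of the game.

Column dive right is strictly dominated by stay for the goalkeeper (it gives the kicker more in every row).
The remaining 2×2 game on (left, center) × (dive left, stay) has no saddle point. Let the kicker play left with probability p; indifference gives −6p + 12(1−p) = 8p − 4(1−p), so p = 8/15.
Similarly the goalkeeper's optimal q on dive left is 2/5, and the value is -6·(2/5) + (8)·(3/5) = 12/5.

12/5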